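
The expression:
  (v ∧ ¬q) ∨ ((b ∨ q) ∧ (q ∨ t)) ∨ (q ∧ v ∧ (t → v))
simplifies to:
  q ∨ v ∨ (b ∧ t)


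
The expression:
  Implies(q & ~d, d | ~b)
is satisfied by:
  {d: True, q: False, b: False}
  {q: False, b: False, d: False}
  {b: True, d: True, q: False}
  {b: True, q: False, d: False}
  {d: True, q: True, b: False}
  {q: True, d: False, b: False}
  {b: True, q: True, d: True}


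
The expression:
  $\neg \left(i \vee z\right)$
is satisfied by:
  {i: False, z: False}


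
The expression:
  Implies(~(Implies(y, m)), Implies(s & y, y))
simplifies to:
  True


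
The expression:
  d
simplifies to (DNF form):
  d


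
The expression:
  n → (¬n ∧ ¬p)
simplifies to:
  ¬n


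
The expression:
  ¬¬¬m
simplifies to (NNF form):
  ¬m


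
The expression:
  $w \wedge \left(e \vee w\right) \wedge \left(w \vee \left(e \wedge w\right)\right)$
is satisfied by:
  {w: True}


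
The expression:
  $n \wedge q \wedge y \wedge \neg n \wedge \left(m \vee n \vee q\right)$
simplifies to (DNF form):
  $\text{False}$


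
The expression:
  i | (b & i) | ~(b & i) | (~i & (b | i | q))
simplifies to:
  True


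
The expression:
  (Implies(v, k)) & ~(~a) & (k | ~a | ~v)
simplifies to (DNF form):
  (a & k) | (a & ~v)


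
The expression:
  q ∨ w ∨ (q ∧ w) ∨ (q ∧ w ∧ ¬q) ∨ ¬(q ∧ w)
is always true.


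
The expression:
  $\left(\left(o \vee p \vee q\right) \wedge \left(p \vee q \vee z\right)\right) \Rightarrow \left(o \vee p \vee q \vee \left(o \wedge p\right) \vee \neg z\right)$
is always true.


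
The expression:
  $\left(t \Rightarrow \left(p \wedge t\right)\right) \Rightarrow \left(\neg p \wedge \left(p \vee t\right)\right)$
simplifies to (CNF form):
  $t \wedge \neg p$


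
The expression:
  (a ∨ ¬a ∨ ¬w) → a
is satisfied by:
  {a: True}


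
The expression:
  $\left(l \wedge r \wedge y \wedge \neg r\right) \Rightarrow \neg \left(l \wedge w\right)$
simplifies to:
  $\text{True}$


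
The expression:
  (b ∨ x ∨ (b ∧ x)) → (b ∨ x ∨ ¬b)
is always true.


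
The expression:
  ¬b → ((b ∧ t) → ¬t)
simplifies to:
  True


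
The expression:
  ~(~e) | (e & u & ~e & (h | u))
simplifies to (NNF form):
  e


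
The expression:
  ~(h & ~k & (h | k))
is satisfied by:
  {k: True, h: False}
  {h: False, k: False}
  {h: True, k: True}


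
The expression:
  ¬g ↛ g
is always true.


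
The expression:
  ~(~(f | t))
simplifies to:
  f | t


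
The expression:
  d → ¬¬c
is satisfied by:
  {c: True, d: False}
  {d: False, c: False}
  {d: True, c: True}


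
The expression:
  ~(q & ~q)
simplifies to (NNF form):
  True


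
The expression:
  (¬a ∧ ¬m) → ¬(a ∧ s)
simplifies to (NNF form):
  True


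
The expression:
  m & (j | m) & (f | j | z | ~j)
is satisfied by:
  {m: True}


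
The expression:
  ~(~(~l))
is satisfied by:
  {l: False}


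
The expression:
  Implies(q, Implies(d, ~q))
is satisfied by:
  {q: False, d: False}
  {d: True, q: False}
  {q: True, d: False}


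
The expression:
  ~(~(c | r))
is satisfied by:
  {r: True, c: True}
  {r: True, c: False}
  {c: True, r: False}


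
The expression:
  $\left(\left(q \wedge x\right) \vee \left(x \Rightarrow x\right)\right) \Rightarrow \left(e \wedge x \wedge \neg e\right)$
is never true.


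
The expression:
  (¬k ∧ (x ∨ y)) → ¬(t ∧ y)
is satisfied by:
  {k: True, t: False, y: False}
  {t: False, y: False, k: False}
  {y: True, k: True, t: False}
  {y: True, t: False, k: False}
  {k: True, t: True, y: False}
  {t: True, k: False, y: False}
  {y: True, t: True, k: True}


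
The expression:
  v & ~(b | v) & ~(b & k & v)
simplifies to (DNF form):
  False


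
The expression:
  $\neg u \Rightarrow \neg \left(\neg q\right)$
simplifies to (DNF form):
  $q \vee u$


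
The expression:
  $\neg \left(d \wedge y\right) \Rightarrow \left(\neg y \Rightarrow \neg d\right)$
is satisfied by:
  {y: True, d: False}
  {d: False, y: False}
  {d: True, y: True}


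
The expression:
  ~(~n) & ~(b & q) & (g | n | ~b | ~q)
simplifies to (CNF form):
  n & (~b | ~q)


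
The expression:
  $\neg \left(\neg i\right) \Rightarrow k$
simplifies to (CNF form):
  $k \vee \neg i$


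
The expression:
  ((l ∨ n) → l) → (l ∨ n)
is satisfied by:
  {n: True, l: True}
  {n: True, l: False}
  {l: True, n: False}


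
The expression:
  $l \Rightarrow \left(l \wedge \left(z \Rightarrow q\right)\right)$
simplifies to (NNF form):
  $q \vee \neg l \vee \neg z$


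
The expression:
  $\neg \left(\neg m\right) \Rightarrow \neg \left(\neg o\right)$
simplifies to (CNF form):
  $o \vee \neg m$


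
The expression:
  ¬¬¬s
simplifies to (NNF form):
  ¬s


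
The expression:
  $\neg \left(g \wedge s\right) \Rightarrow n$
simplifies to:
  $n \vee \left(g \wedge s\right)$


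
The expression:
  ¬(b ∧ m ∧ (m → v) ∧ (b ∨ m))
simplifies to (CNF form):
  ¬b ∨ ¬m ∨ ¬v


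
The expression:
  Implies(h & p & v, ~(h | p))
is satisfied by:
  {p: False, v: False, h: False}
  {h: True, p: False, v: False}
  {v: True, p: False, h: False}
  {h: True, v: True, p: False}
  {p: True, h: False, v: False}
  {h: True, p: True, v: False}
  {v: True, p: True, h: False}


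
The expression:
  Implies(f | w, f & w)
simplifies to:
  (f & w) | (~f & ~w)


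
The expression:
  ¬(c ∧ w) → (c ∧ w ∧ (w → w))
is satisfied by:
  {c: True, w: True}


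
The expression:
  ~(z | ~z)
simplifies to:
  False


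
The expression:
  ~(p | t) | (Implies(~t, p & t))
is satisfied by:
  {t: True, p: False}
  {p: False, t: False}
  {p: True, t: True}


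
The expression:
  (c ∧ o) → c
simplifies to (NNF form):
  True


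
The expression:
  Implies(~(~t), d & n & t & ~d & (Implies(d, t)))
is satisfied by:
  {t: False}


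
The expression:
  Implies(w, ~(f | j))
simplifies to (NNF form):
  ~w | (~f & ~j)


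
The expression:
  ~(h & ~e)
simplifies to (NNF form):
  e | ~h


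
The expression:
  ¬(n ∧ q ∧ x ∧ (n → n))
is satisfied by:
  {x: False, q: False, n: False}
  {n: True, x: False, q: False}
  {q: True, x: False, n: False}
  {n: True, q: True, x: False}
  {x: True, n: False, q: False}
  {n: True, x: True, q: False}
  {q: True, x: True, n: False}


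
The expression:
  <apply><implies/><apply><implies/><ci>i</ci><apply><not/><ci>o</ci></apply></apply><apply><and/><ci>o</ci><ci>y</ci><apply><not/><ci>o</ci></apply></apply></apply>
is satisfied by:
  {i: True, o: True}


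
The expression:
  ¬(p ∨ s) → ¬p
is always true.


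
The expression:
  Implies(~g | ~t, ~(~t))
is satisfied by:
  {t: True}


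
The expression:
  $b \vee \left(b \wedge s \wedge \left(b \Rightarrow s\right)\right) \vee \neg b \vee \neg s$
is always true.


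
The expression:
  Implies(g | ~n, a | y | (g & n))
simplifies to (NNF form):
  a | n | y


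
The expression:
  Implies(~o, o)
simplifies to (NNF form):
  o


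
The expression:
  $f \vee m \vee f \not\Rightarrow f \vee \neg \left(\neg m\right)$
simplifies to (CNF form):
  $f \vee m$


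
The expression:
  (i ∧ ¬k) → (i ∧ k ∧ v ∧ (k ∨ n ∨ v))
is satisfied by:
  {k: True, i: False}
  {i: False, k: False}
  {i: True, k: True}


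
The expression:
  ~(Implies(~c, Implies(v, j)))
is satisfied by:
  {v: True, j: False, c: False}


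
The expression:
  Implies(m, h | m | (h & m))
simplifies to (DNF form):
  True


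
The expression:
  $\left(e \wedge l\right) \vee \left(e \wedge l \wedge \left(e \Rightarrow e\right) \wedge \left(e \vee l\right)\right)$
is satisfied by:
  {e: True, l: True}


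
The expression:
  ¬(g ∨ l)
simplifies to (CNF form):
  ¬g ∧ ¬l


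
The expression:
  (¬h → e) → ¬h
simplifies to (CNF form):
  ¬h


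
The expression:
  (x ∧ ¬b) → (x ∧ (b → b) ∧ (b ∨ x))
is always true.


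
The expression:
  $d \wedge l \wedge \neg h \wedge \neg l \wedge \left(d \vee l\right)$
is never true.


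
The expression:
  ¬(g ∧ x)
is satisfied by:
  {g: False, x: False}
  {x: True, g: False}
  {g: True, x: False}


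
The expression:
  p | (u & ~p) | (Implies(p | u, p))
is always true.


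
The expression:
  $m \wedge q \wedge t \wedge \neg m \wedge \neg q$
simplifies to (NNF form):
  $\text{False}$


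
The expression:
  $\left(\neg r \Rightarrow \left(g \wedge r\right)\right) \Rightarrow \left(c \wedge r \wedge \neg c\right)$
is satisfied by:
  {r: False}


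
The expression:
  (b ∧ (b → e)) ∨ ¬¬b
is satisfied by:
  {b: True}


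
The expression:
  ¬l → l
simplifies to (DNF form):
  l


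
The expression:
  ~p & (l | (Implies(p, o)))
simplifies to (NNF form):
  ~p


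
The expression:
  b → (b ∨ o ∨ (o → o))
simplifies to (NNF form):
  True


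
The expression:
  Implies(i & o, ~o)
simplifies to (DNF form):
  ~i | ~o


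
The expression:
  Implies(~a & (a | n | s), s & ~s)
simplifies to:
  a | (~n & ~s)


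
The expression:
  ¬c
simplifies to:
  ¬c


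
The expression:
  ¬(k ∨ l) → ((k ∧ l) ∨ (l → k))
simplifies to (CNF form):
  True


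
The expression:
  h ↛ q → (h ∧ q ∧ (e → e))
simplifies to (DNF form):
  q ∨ ¬h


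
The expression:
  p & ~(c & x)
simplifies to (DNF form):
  (p & ~c) | (p & ~x)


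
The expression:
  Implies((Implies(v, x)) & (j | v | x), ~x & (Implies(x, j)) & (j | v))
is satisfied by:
  {x: False}


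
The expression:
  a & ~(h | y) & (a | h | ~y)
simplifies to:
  a & ~h & ~y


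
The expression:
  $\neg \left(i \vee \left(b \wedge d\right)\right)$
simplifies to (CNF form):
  $\neg i \wedge \left(\neg b \vee \neg d\right)$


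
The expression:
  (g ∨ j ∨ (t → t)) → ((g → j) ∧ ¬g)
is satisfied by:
  {g: False}


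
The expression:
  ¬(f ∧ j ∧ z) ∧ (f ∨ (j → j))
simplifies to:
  ¬f ∨ ¬j ∨ ¬z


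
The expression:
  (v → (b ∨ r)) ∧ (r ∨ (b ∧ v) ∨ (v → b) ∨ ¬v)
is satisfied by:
  {r: True, b: True, v: False}
  {r: True, v: False, b: False}
  {b: True, v: False, r: False}
  {b: False, v: False, r: False}
  {r: True, b: True, v: True}
  {r: True, v: True, b: False}
  {b: True, v: True, r: False}


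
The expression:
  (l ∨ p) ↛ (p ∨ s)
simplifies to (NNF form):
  l ∧ ¬p ∧ ¬s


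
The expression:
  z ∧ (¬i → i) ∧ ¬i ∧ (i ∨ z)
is never true.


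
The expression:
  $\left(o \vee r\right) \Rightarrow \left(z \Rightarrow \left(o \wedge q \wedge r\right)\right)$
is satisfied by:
  {q: True, o: False, z: False, r: False}
  {q: False, o: False, z: False, r: False}
  {r: True, q: True, o: False, z: False}
  {r: True, q: False, o: False, z: False}
  {o: True, q: True, r: False, z: False}
  {o: True, r: False, q: False, z: False}
  {r: True, o: True, q: True, z: False}
  {r: True, o: True, q: False, z: False}
  {z: True, q: True, o: False, r: False}
  {z: True, q: False, o: False, r: False}
  {r: True, z: True, o: True, q: True}


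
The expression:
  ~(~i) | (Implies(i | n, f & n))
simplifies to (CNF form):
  f | i | ~n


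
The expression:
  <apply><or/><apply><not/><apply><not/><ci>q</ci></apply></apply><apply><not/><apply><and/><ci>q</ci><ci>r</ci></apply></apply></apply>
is always true.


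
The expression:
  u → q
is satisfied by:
  {q: True, u: False}
  {u: False, q: False}
  {u: True, q: True}


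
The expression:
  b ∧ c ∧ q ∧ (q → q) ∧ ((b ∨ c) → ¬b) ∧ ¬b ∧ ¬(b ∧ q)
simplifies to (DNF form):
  False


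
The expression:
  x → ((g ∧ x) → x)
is always true.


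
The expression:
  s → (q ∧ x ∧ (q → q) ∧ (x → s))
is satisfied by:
  {x: True, q: True, s: False}
  {x: True, q: False, s: False}
  {q: True, x: False, s: False}
  {x: False, q: False, s: False}
  {x: True, s: True, q: True}


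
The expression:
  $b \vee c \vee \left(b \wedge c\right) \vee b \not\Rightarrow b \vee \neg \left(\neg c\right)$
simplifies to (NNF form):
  $b \vee c$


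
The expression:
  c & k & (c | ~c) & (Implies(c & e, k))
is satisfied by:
  {c: True, k: True}


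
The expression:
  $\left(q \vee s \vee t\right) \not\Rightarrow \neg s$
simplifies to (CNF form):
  $s$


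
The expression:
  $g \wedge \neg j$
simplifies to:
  $g \wedge \neg j$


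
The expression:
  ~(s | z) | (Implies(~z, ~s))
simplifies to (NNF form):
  z | ~s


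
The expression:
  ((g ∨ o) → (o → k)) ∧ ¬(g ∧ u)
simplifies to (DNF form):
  (k ∧ ¬g) ∨ (k ∧ ¬u) ∨ (¬g ∧ ¬o) ∨ (¬o ∧ ¬u)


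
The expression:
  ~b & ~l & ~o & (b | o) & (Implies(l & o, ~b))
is never true.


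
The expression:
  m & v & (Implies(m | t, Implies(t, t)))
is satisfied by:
  {m: True, v: True}


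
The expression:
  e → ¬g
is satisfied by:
  {g: False, e: False}
  {e: True, g: False}
  {g: True, e: False}


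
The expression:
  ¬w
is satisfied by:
  {w: False}


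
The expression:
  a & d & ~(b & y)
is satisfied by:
  {a: True, d: True, y: False, b: False}
  {a: True, b: True, d: True, y: False}
  {a: True, y: True, d: True, b: False}


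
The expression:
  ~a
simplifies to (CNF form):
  ~a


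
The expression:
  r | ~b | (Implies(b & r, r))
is always true.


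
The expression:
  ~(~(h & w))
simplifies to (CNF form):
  h & w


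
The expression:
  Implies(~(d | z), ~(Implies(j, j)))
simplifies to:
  d | z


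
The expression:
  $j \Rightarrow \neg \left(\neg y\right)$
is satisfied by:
  {y: True, j: False}
  {j: False, y: False}
  {j: True, y: True}


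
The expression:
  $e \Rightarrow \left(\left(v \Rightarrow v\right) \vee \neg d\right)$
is always true.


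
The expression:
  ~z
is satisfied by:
  {z: False}


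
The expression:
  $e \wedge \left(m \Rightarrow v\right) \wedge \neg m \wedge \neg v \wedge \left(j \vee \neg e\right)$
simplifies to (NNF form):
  $e \wedge j \wedge \neg m \wedge \neg v$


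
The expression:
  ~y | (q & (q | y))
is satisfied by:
  {q: True, y: False}
  {y: False, q: False}
  {y: True, q: True}


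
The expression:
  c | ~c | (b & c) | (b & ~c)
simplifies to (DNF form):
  True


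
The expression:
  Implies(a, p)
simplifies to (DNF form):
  p | ~a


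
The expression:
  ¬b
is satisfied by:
  {b: False}


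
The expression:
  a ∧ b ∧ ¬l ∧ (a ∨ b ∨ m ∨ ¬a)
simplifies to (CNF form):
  a ∧ b ∧ ¬l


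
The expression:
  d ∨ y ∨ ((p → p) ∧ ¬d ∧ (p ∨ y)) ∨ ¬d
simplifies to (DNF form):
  True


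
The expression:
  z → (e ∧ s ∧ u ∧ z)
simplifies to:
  (e ∧ s ∧ u) ∨ ¬z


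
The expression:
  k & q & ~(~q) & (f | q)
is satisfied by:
  {q: True, k: True}


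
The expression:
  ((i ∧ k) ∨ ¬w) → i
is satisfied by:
  {i: True, w: True}
  {i: True, w: False}
  {w: True, i: False}


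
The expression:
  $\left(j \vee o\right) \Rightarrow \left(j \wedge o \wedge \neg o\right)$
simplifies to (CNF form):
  $\neg j \wedge \neg o$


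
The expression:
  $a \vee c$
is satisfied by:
  {a: True, c: True}
  {a: True, c: False}
  {c: True, a: False}


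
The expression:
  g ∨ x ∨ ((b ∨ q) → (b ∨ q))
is always true.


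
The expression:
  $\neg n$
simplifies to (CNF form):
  $\neg n$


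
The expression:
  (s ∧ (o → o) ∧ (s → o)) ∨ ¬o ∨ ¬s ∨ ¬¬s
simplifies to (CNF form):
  True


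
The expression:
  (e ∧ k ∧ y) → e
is always true.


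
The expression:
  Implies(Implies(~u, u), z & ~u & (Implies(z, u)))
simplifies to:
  ~u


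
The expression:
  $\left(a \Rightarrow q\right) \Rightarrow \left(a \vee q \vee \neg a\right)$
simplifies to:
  $\text{True}$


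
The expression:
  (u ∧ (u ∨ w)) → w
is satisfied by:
  {w: True, u: False}
  {u: False, w: False}
  {u: True, w: True}


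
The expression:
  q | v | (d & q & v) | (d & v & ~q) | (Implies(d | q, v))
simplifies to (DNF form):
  q | v | ~d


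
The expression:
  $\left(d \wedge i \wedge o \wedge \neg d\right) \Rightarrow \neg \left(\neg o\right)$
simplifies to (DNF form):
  $\text{True}$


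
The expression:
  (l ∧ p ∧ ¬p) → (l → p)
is always true.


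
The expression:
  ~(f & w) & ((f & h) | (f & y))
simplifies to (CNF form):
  f & ~w & (h | y)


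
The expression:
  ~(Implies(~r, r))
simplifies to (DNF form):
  ~r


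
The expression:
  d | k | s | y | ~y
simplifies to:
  True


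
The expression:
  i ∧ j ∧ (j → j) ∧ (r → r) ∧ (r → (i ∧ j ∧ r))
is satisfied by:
  {i: True, j: True}


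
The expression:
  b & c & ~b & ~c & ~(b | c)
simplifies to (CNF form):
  False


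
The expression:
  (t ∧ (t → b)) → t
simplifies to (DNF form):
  True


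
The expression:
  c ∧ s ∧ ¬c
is never true.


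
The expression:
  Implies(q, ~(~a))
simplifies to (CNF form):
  a | ~q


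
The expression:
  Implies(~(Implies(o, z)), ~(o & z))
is always true.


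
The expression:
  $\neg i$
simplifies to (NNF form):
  $\neg i$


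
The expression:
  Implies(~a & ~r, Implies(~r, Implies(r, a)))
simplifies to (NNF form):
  True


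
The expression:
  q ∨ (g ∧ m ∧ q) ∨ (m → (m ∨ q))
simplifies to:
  True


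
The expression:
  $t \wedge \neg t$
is never true.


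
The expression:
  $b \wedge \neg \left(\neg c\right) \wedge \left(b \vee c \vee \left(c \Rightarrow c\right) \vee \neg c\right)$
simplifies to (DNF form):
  $b \wedge c$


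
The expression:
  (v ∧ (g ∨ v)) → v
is always true.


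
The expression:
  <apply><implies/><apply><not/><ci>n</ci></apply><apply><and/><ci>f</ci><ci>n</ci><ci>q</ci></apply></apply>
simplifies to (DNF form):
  <ci>n</ci>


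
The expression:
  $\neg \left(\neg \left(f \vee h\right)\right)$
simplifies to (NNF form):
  $f \vee h$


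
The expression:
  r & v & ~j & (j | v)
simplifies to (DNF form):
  r & v & ~j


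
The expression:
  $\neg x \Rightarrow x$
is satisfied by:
  {x: True}


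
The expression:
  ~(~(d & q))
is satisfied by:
  {d: True, q: True}


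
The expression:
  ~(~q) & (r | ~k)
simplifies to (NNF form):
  q & (r | ~k)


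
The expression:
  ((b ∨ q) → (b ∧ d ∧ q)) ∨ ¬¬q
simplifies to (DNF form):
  q ∨ ¬b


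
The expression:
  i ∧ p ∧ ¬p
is never true.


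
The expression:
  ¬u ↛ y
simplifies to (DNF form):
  y ∨ ¬u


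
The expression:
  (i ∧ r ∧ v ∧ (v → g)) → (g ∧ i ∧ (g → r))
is always true.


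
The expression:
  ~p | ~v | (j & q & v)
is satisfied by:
  {j: True, q: True, v: False, p: False}
  {j: True, q: False, v: False, p: False}
  {q: True, p: False, j: False, v: False}
  {p: False, q: False, j: False, v: False}
  {p: True, j: True, q: True, v: False}
  {p: True, j: True, q: False, v: False}
  {p: True, q: True, j: False, v: False}
  {p: True, q: False, j: False, v: False}
  {v: True, j: True, q: True, p: False}
  {v: True, j: True, q: False, p: False}
  {v: True, q: True, j: False, p: False}
  {v: True, q: False, j: False, p: False}
  {p: True, v: True, j: True, q: True}


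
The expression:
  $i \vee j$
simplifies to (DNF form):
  $i \vee j$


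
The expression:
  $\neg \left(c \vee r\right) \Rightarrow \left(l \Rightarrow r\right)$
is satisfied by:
  {r: True, c: True, l: False}
  {r: True, l: False, c: False}
  {c: True, l: False, r: False}
  {c: False, l: False, r: False}
  {r: True, c: True, l: True}
  {r: True, l: True, c: False}
  {c: True, l: True, r: False}


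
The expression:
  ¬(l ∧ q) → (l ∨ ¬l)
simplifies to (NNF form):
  True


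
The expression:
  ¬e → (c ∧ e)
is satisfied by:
  {e: True}


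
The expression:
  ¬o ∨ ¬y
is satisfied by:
  {o: False, y: False}
  {y: True, o: False}
  {o: True, y: False}


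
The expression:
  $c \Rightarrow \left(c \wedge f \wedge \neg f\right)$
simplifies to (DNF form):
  $\neg c$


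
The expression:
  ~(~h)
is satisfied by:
  {h: True}


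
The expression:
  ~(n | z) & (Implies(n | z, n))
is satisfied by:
  {n: False, z: False}


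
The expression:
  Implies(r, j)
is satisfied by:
  {j: True, r: False}
  {r: False, j: False}
  {r: True, j: True}


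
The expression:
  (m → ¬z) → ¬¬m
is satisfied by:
  {m: True}


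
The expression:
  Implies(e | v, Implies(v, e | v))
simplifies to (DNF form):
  True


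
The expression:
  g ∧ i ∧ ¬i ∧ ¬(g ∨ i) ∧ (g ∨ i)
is never true.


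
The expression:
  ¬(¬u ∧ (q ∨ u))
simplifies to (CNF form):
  u ∨ ¬q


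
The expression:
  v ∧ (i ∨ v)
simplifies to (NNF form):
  v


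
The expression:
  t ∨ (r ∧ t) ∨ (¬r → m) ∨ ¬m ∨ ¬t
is always true.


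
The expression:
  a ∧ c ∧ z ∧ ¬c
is never true.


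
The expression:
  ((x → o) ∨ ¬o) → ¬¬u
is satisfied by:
  {u: True}


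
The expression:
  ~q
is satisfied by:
  {q: False}


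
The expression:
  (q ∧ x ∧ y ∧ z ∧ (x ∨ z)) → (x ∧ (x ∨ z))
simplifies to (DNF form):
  True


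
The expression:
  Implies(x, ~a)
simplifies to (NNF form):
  ~a | ~x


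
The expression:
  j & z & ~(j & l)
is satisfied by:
  {z: True, j: True, l: False}


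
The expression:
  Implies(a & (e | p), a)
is always true.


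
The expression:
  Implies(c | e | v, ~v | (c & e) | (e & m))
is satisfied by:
  {m: True, e: True, c: True, v: False}
  {m: True, e: True, c: False, v: False}
  {e: True, c: True, m: False, v: False}
  {e: True, m: False, c: False, v: False}
  {m: True, c: True, e: False, v: False}
  {m: True, c: False, e: False, v: False}
  {c: True, m: False, e: False, v: False}
  {m: False, c: False, e: False, v: False}
  {m: True, v: True, e: True, c: True}
  {m: True, v: True, e: True, c: False}
  {v: True, e: True, c: True, m: False}


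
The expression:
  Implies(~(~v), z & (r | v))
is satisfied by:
  {z: True, v: False}
  {v: False, z: False}
  {v: True, z: True}


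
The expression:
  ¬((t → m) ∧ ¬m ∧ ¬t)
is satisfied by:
  {t: True, m: True}
  {t: True, m: False}
  {m: True, t: False}


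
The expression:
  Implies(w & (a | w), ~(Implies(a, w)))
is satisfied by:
  {w: False}


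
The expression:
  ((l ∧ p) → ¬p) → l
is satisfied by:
  {l: True}


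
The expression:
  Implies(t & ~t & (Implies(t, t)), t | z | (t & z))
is always true.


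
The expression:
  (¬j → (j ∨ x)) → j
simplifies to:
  j ∨ ¬x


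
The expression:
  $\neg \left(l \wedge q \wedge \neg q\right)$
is always true.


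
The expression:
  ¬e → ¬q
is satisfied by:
  {e: True, q: False}
  {q: False, e: False}
  {q: True, e: True}


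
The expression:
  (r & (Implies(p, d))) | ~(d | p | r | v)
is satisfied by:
  {r: True, v: False, p: False, d: False}
  {r: True, d: True, v: False, p: False}
  {r: True, d: True, p: True, v: False}
  {r: True, v: True, p: False, d: False}
  {r: True, d: True, v: True, p: False}
  {r: True, d: True, p: True, v: True}
  {d: False, v: False, p: False, r: False}


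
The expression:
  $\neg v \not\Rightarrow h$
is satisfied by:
  {v: False, h: False}


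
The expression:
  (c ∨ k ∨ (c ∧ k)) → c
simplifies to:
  c ∨ ¬k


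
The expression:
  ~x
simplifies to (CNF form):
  ~x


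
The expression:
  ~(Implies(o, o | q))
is never true.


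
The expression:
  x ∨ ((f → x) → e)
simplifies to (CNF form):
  e ∨ f ∨ x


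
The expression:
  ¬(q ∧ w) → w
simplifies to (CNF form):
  w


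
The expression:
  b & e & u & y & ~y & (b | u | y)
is never true.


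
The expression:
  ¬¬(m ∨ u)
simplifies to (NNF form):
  m ∨ u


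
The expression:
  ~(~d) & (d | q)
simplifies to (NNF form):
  d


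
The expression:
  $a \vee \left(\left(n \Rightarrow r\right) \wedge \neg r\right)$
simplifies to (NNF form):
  $a \vee \left(\neg n \wedge \neg r\right)$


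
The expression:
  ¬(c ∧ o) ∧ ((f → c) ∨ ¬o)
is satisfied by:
  {f: False, o: False, c: False}
  {c: True, f: False, o: False}
  {f: True, c: False, o: False}
  {c: True, f: True, o: False}
  {o: True, c: False, f: False}


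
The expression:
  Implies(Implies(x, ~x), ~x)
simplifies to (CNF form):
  True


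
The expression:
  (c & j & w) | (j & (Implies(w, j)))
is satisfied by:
  {j: True}


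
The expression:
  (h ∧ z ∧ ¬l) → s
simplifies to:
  l ∨ s ∨ ¬h ∨ ¬z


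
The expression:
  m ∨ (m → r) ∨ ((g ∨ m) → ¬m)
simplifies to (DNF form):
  True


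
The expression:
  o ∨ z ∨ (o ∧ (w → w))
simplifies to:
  o ∨ z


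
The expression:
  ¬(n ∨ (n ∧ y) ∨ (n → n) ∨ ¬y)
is never true.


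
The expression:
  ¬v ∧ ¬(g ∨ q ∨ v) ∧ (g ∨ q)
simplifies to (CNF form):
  False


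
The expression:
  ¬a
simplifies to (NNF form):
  ¬a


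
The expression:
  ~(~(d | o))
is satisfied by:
  {d: True, o: True}
  {d: True, o: False}
  {o: True, d: False}


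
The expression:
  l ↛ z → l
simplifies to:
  True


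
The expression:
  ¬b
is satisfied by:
  {b: False}


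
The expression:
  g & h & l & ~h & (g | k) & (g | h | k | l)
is never true.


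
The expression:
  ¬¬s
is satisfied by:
  {s: True}


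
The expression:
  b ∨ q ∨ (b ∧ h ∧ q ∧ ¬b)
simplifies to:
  b ∨ q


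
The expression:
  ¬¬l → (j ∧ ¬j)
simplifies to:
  ¬l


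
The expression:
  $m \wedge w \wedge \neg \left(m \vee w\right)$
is never true.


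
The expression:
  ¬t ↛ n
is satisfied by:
  {n: False, t: False}


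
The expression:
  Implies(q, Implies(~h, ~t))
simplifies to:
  h | ~q | ~t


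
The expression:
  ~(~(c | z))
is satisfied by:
  {z: True, c: True}
  {z: True, c: False}
  {c: True, z: False}


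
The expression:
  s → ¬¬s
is always true.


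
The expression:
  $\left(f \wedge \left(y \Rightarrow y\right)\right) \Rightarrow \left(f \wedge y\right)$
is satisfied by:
  {y: True, f: False}
  {f: False, y: False}
  {f: True, y: True}


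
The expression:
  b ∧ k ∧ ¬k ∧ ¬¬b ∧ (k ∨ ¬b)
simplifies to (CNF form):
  False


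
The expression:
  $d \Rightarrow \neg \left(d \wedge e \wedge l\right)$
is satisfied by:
  {l: False, e: False, d: False}
  {d: True, l: False, e: False}
  {e: True, l: False, d: False}
  {d: True, e: True, l: False}
  {l: True, d: False, e: False}
  {d: True, l: True, e: False}
  {e: True, l: True, d: False}


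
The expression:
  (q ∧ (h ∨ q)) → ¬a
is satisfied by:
  {q: False, a: False}
  {a: True, q: False}
  {q: True, a: False}


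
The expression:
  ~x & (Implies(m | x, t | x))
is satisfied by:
  {t: True, x: False, m: False}
  {x: False, m: False, t: False}
  {t: True, m: True, x: False}


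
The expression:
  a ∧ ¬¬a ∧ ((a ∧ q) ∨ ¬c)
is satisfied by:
  {a: True, q: True, c: False}
  {a: True, c: False, q: False}
  {a: True, q: True, c: True}


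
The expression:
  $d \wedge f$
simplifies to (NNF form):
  $d \wedge f$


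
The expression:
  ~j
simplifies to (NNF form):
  ~j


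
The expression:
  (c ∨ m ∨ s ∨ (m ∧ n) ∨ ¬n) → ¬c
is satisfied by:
  {c: False}


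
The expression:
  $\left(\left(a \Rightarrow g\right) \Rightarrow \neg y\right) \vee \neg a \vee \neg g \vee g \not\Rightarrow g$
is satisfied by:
  {g: False, y: False, a: False}
  {a: True, g: False, y: False}
  {y: True, g: False, a: False}
  {a: True, y: True, g: False}
  {g: True, a: False, y: False}
  {a: True, g: True, y: False}
  {y: True, g: True, a: False}


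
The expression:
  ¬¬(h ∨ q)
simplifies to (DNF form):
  h ∨ q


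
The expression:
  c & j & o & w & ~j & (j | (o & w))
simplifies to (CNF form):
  False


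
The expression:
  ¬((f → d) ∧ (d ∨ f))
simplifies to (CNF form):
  ¬d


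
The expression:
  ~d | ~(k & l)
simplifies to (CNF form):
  ~d | ~k | ~l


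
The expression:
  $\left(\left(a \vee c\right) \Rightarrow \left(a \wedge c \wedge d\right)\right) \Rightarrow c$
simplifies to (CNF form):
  $a \vee c$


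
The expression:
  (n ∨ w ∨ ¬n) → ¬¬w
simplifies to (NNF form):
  w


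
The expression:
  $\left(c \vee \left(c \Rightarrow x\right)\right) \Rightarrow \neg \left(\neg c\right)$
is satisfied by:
  {c: True}


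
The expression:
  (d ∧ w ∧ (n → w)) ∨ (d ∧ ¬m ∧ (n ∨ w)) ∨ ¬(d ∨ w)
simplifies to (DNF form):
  (d ∧ w) ∨ (¬d ∧ ¬w) ∨ (n ∧ ¬m ∧ ¬w)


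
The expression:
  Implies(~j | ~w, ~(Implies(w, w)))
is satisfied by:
  {j: True, w: True}


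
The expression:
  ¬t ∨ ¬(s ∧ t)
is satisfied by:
  {s: False, t: False}
  {t: True, s: False}
  {s: True, t: False}


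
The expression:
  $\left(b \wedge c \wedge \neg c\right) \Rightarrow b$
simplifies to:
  $\text{True}$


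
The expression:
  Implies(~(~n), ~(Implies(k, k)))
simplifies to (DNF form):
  ~n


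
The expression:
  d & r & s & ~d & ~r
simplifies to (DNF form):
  False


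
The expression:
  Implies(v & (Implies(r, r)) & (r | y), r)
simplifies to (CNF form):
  r | ~v | ~y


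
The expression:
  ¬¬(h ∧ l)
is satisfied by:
  {h: True, l: True}


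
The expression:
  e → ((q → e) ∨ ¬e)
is always true.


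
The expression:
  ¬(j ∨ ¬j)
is never true.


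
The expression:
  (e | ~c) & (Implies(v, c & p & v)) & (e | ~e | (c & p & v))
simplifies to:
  (c | ~v) & (e | ~c) & (p | ~v)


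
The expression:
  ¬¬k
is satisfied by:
  {k: True}


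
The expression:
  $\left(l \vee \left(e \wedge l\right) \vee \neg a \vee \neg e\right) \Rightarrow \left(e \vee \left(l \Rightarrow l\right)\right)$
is always true.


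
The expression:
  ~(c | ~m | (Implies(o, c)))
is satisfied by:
  {m: True, o: True, c: False}


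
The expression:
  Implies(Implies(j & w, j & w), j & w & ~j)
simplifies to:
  False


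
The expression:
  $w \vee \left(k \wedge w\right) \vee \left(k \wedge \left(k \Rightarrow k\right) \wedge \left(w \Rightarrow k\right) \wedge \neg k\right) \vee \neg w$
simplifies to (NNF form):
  $\text{True}$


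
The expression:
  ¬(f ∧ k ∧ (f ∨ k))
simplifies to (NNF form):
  ¬f ∨ ¬k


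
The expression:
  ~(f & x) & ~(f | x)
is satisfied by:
  {x: False, f: False}


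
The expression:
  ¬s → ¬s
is always true.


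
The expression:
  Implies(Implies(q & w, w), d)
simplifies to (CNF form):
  d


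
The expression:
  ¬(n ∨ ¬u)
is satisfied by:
  {u: True, n: False}


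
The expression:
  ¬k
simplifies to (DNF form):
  ¬k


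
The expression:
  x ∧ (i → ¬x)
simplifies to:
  x ∧ ¬i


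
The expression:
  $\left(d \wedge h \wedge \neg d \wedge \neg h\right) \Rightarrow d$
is always true.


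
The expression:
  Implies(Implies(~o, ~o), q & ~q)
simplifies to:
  False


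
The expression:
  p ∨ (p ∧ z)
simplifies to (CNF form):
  p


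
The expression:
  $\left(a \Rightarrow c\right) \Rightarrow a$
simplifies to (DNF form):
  $a$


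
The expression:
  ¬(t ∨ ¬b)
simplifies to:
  b ∧ ¬t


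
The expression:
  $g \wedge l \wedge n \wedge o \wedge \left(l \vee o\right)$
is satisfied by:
  {n: True, g: True, o: True, l: True}


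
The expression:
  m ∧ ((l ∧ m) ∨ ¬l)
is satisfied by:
  {m: True}


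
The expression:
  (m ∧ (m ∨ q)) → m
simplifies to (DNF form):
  True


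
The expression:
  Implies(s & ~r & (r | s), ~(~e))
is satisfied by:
  {r: True, e: True, s: False}
  {r: True, s: False, e: False}
  {e: True, s: False, r: False}
  {e: False, s: False, r: False}
  {r: True, e: True, s: True}
  {r: True, s: True, e: False}
  {e: True, s: True, r: False}


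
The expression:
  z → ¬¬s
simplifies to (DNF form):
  s ∨ ¬z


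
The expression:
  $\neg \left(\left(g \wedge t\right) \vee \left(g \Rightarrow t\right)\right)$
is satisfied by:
  {g: True, t: False}


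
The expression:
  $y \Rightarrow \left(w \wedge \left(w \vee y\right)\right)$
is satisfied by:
  {w: True, y: False}
  {y: False, w: False}
  {y: True, w: True}


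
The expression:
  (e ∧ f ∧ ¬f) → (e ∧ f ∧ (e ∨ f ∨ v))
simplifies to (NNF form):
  True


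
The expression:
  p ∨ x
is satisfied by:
  {x: True, p: True}
  {x: True, p: False}
  {p: True, x: False}


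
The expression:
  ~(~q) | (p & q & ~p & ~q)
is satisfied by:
  {q: True}


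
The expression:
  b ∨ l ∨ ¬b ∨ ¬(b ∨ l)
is always true.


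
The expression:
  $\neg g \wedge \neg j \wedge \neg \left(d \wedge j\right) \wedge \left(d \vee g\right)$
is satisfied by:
  {d: True, g: False, j: False}


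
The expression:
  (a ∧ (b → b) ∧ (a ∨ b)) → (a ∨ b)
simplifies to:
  True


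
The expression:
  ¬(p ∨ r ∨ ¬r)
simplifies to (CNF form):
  False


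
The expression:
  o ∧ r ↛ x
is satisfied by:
  {r: True, o: True, x: False}


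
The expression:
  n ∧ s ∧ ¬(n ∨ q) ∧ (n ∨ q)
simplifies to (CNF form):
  False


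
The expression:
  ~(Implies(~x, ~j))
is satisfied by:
  {j: True, x: False}


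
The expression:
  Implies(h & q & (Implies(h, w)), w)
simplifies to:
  True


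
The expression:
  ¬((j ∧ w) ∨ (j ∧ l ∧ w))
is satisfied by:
  {w: False, j: False}
  {j: True, w: False}
  {w: True, j: False}


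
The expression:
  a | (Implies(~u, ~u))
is always true.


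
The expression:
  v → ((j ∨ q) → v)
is always true.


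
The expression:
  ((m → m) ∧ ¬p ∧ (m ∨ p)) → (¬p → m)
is always true.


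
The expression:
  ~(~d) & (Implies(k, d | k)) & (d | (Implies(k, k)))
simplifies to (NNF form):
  d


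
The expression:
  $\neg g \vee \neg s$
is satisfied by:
  {s: False, g: False}
  {g: True, s: False}
  {s: True, g: False}


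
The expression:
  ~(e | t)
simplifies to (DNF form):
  ~e & ~t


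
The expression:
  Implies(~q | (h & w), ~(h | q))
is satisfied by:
  {q: True, w: False, h: False}
  {w: False, h: False, q: False}
  {q: True, w: True, h: False}
  {w: True, q: False, h: False}
  {h: True, q: True, w: False}


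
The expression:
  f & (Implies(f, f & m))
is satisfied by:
  {m: True, f: True}


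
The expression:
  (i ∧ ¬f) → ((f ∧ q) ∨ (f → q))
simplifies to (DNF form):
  True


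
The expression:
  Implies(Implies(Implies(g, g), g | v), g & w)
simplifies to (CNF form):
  (g | ~g) & (g | ~v) & (w | ~g) & (w | ~v)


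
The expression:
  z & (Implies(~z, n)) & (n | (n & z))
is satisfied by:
  {z: True, n: True}


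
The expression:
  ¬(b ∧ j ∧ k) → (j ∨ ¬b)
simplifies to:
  j ∨ ¬b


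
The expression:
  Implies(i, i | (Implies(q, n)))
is always true.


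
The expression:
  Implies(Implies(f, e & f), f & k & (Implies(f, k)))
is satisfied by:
  {f: True, k: True, e: False}
  {f: True, e: False, k: False}
  {f: True, k: True, e: True}


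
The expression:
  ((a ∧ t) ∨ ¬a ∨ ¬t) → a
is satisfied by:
  {a: True}


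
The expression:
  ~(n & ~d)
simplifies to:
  d | ~n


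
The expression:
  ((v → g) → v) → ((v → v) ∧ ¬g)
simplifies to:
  ¬g ∨ ¬v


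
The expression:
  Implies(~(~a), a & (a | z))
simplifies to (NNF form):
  True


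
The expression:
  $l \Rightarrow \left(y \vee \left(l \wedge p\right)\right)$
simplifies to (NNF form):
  $p \vee y \vee \neg l$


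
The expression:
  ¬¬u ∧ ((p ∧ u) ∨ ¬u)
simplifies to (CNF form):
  p ∧ u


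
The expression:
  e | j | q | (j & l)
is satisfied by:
  {q: True, e: True, j: True}
  {q: True, e: True, j: False}
  {q: True, j: True, e: False}
  {q: True, j: False, e: False}
  {e: True, j: True, q: False}
  {e: True, j: False, q: False}
  {j: True, e: False, q: False}


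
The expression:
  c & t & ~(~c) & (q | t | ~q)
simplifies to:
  c & t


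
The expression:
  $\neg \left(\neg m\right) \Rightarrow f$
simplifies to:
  $f \vee \neg m$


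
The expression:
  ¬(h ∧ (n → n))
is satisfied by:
  {h: False}


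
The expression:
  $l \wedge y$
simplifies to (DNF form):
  $l \wedge y$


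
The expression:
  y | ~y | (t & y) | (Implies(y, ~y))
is always true.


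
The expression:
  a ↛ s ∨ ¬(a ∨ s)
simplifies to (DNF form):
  ¬s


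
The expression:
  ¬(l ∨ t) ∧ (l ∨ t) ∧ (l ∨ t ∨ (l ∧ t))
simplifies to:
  False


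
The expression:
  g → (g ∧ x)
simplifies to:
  x ∨ ¬g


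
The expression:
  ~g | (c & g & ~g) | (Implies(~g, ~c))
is always true.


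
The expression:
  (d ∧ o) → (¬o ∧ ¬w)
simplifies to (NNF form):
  ¬d ∨ ¬o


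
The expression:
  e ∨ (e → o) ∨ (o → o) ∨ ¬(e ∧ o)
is always true.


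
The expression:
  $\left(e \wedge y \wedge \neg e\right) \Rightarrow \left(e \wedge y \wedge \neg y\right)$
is always true.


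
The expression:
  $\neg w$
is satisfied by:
  {w: False}


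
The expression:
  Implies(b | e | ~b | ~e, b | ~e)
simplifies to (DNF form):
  b | ~e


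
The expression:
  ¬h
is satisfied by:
  {h: False}


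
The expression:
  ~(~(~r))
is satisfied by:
  {r: False}


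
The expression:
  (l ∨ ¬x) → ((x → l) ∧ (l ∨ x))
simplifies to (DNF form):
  l ∨ x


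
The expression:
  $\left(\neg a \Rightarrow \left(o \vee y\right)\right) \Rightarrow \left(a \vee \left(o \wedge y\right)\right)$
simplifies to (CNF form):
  $\left(a \vee o \vee \neg o\right) \wedge \left(a \vee o \vee \neg y\right) \wedge \left(a \vee y \vee \neg o\right) \wedge \left(a \vee y \vee \neg y\right)$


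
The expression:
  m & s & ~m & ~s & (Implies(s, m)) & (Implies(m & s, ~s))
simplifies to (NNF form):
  False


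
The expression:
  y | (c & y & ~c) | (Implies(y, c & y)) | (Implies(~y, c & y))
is always true.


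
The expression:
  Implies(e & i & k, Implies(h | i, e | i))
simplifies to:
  True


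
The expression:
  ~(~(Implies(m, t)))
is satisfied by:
  {t: True, m: False}
  {m: False, t: False}
  {m: True, t: True}


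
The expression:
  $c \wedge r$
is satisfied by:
  {r: True, c: True}
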